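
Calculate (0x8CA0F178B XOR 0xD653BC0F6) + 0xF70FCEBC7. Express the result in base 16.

First 0x8CA0F178B XOR 0xD653BC0F6 = 0x5AF34D77D.
Add column by column in base 16, right to left:
  D+7 = 4 carry 1
  7+C+1 = 4 carry 1
  7+B+1 = 3 carry 1
  D+E+1 = C carry 1
  4+C+1 = 1 carry 1
  3+F+1 = 3 carry 1
  F+0+1 = 0 carry 1
  A+7+1 = 2 carry 1
  5+F+1 = 5 carry 1
  final carry 1

0x152031C344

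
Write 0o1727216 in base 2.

0b1111010111010001110

Each octal digit is 3 bits: 1=001 7=111 2=010 7=111 2=010 1=001 6=110.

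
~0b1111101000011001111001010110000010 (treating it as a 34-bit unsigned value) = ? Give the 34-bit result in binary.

Invert each bit: 1111101000011001111001010110000010 → 0000010111100110000110101001111101.

0b0000010111100110000110101001111101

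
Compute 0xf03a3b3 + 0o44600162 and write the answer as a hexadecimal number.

0o44600162 = 0x930072 in hexadecimal.
Add column by column in base 16, right to left:
  3+2 = 5
  b+7 = 2 carry 1
  3+0+1 = 4
  a+0 = a
  3+3 = 6
  0+9 = 9
  f+0 = f

0xf96a425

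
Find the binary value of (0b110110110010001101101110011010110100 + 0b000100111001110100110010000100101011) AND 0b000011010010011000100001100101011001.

0b11000000000000100000000101011001

Add column by column in base 2, right to left:
  0+1 = 1
  0+1 = 1
  1+0 = 1
  0+1 = 1
  1+0 = 1
  1+1 = 0 carry 1
  0+0+1 = 1
  1+0 = 1
  0+1 = 1
  1+0 = 1
  1+0 = 1
  0+0 = 0
  0+0 = 0
  1+1 = 0 carry 1
  1+0+1 = 0 carry 1
  1+0+1 = 0 carry 1
  0+1+1 = 0 carry 1
  1+1+1 = 1 carry 1
  1+0+1 = 0 carry 1
  0+0+1 = 1
  1+1 = 0 carry 1
  1+0+1 = 0 carry 1
  0+1+1 = 0 carry 1
  0+1+1 = 0 carry 1
  0+1+1 = 0 carry 1
  1+0+1 = 0 carry 1
  0+0+1 = 1
  0+1 = 1
  1+1 = 0 carry 1
  1+1+1 = 1 carry 1
  0+0+1 = 1
  1+0 = 1
  1+1 = 0 carry 1
  0+0+1 = 1
  1+0 = 1
  1+0 = 1
Sum = 0b111011101100000010100000011111011111; now AND with 0b000011010010011000100001100101011001:
  111011101100000010100000011111011111
& 000011010010011000100001100101011001
= 000011000000000000100000000101011001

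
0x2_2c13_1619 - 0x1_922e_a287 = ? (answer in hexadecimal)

0x99e47392

Subtract column by column in base 16:
  9-7 → 2
  1-8 → 9 (borrow)
  6-2-1 → 3
  1-a → 7 (borrow)
  3-e-1 → 4 (borrow)
  1-2-1 → e (borrow)
  c-2-1 → 9
  2-9 → 9 (borrow)
  2-1-1 → 0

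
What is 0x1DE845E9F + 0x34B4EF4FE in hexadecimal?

0x529D3539D

Add column by column in base 16, right to left:
  F+E = D carry 1
  9+F+1 = 9 carry 1
  E+4+1 = 3 carry 1
  5+F+1 = 5 carry 1
  4+E+1 = 3 carry 1
  8+4+1 = D
  E+B = 9 carry 1
  D+4+1 = 2 carry 1
  1+3+1 = 5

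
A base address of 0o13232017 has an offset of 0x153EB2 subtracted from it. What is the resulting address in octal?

0o5772535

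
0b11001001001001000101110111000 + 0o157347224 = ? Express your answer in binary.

0b11010111000100101101001001100

0o157347224 = 0b1101111011100111010010100 in binary.
Add column by column in base 2, right to left:
  0+0 = 0
  0+0 = 0
  0+1 = 1
  1+0 = 1
  1+1 = 0 carry 1
  1+0+1 = 0 carry 1
  0+0+1 = 1
  1+1 = 0 carry 1
  1+0+1 = 0 carry 1
  1+1+1 = 1 carry 1
  0+1+1 = 0 carry 1
  1+1+1 = 1 carry 1
  0+0+1 = 1
  0+0 = 0
  0+1 = 1
  1+1 = 0 carry 1
  0+1+1 = 0 carry 1
  0+0+1 = 1
  1+1 = 0 carry 1
  0+1+1 = 0 carry 1
  0+1+1 = 0 carry 1
  1+1+1 = 1 carry 1
  0+0+1 = 1
  0+1 = 1
  1+1 = 0 carry 1
  0+0+1 = 1
  0+0 = 0
  1+0 = 1
  1+0 = 1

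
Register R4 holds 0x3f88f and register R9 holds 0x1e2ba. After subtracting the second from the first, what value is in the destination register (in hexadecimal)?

Subtract column by column in base 16:
  f-a → 5
  8-b → d (borrow)
  8-2-1 → 5
  f-e → 1
  3-1 → 2

0x215d5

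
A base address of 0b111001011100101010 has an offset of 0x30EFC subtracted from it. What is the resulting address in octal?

0b111001011100101010 = 0o713452 in octal.
0x30EFC = 0o607374 in octal.
Subtract column by column in base 8:
  2-4 → 6 (borrow)
  5-7-1 → 5 (borrow)
  4-3-1 → 0
  3-7 → 4 (borrow)
  1-0-1 → 0
  7-6 → 1

0o104056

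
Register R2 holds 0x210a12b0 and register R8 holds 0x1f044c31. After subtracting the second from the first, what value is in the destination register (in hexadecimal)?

Subtract column by column in base 16:
  0-1 → f (borrow)
  b-3-1 → 7
  2-c → 6 (borrow)
  1-4-1 → c (borrow)
  a-4-1 → 5
  0-0 → 0
  1-f → 2 (borrow)
  2-1-1 → 0

0x205c67f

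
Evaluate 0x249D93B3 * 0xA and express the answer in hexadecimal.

0x16E27C4FE

Multiply each base-16 digit by 10, carrying:
  3×10 = 30 → write E carry 1
  B×10+1 = 111 → write F carry 6
  3×10+6 = 36 → write 4 carry 2
  9×10+2 = 92 → write C carry 5
  D×10+5 = 135 → write 7 carry 8
  9×10+8 = 98 → write 2 carry 6
  4×10+6 = 46 → write E carry 2
  2×10+2 = 22 → write 6 carry 1
  remaining carry: 1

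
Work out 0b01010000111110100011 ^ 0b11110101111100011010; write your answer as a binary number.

0b10100101000010111001

XOR bit by bit (1 where the bits differ):
  01010000111110100011
^ 11110101111100011010
= 10100101000010111001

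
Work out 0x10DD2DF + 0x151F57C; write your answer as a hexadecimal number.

Add column by column in base 16, right to left:
  F+C = B carry 1
  D+7+1 = 5 carry 1
  2+5+1 = 8
  D+F = C carry 1
  D+1+1 = F
  0+5 = 5
  1+1 = 2

0x25FC85B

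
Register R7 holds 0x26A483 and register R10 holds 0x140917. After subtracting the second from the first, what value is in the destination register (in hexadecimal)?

0x129B6C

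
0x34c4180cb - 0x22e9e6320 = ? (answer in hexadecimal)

0x11da31dab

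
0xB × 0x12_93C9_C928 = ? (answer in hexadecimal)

Multiply each base-16 digit by 11, carrying:
  8×11 = 88 → write 8 carry 5
  2×11+5 = 27 → write B carry 1
  9×11+1 = 100 → write 4 carry 6
  C×11+6 = 138 → write A carry 8
  9×11+8 = 107 → write B carry 6
  C×11+6 = 138 → write A carry 8
  3×11+8 = 41 → write 9 carry 2
  9×11+2 = 101 → write 5 carry 6
  2×11+6 = 28 → write C carry 1
  1×11+1 = 12 → write C

0xCC59ABA4B8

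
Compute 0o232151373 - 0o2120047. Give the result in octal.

0o230031324

Subtract column by column in base 8:
  3-7 → 4 (borrow)
  7-4-1 → 2
  3-0 → 3
  1-0 → 1
  5-2 → 3
  1-1 → 0
  2-2 → 0
  3-0 → 3
  2-0 → 2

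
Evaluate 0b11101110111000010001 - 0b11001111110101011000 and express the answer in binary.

Subtract column by column in base 2:
  1-0 → 1
  0-0 → 0
  0-0 → 0
  0-1 → 1 (borrow)
  1-1-1 → 1 (borrow)
  0-0-1 → 1 (borrow)
  0-1-1 → 0 (borrow)
  0-0-1 → 1 (borrow)
  0-1-1 → 0 (borrow)
  1-0-1 → 0
  1-1 → 0
  1-1 → 0
  0-1 → 1 (borrow)
  1-1-1 → 1 (borrow)
  1-1-1 → 1 (borrow)
  1-1-1 → 1 (borrow)
  0-0-1 → 1 (borrow)
  1-0-1 → 0
  1-1 → 0
  1-1 → 0

0b11111000010111001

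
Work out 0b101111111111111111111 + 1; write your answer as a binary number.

0b110000000000000000000

The trailing 19 digits are 1 (max in base 2), so adding 1 cascades: they roll to 0 and the next digit up increments.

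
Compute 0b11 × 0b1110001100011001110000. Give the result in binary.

0b101010100101001101010000

Multiply each base-2 digit by 3, carrying:
  0×3 = 0 → write 0
  0×3 = 0 → write 0
  0×3 = 0 → write 0
  0×3 = 0 → write 0
  1×3 = 3 → write 1 carry 1
  1×3+1 = 4 → write 0 carry 2
  1×3+2 = 5 → write 1 carry 2
  0×3+2 = 2 → write 0 carry 1
  0×3+1 = 1 → write 1
  1×3 = 3 → write 1 carry 1
  1×3+1 = 4 → write 0 carry 2
  0×3+2 = 2 → write 0 carry 1
  0×3+1 = 1 → write 1
  0×3 = 0 → write 0
  1×3 = 3 → write 1 carry 1
  1×3+1 = 4 → write 0 carry 2
  0×3+2 = 2 → write 0 carry 1
  0×3+1 = 1 → write 1
  0×3 = 0 → write 0
  1×3 = 3 → write 1 carry 1
  1×3+1 = 4 → write 0 carry 2
  1×3+2 = 5 → write 1 carry 2
  remaining carry: 10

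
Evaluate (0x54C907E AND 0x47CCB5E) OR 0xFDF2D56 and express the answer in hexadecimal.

0xFDFAD5E

0x54C907E AND 0x47CCB5E = 0x44C805E.
Then OR with 0xFDF2D56.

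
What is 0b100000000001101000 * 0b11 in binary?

0b1100000000100111000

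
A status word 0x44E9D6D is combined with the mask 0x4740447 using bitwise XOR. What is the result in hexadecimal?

0x03A992A

XOR each hex digit independently (no carries):
  4^4=0, 4^7=3, E^4=A, 9^0=9, D^4=9, 6^4=2, D^7=A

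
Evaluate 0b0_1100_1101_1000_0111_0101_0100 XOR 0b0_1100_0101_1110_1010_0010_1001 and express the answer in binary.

XOR bit by bit (1 where the bits differ):
  0110011011000011101010100
^ 0110001011110101000101001
= 0000010000110110101111101

0b0000010000110110101111101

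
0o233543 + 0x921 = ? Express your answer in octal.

0x921 = 0o4441 in octal.
Add column by column in base 8, right to left:
  3+1 = 4
  4+4 = 0 carry 1
  5+4+1 = 2 carry 1
  3+4+1 = 0 carry 1
  3+0+1 = 4
  2+0 = 2

0o240204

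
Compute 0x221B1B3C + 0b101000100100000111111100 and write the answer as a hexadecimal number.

0x22BD5D38

0b101000100100000111111100 = 0xA241FC in hexadecimal.
Add column by column in base 16, right to left:
  C+C = 8 carry 1
  3+F+1 = 3 carry 1
  B+1+1 = D
  1+4 = 5
  B+2 = D
  1+A = B
  2+0 = 2
  2+0 = 2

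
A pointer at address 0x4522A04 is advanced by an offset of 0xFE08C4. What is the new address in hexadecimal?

0x55032C8

Add column by column in base 16, right to left:
  4+4 = 8
  0+C = C
  A+8 = 2 carry 1
  2+0+1 = 3
  2+E = 0 carry 1
  5+F+1 = 5 carry 1
  4+0+1 = 5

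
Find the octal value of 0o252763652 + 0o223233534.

Add column by column in base 8, right to left:
  2+4 = 6
  5+3 = 0 carry 1
  6+5+1 = 4 carry 1
  3+3+1 = 7
  6+3 = 1 carry 1
  7+2+1 = 2 carry 1
  2+3+1 = 6
  5+2 = 7
  2+2 = 4

0o476217406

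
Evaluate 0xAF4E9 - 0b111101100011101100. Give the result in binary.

0xAF4E9 = 0b10101111010011101001 in binary.
Subtract column by column in base 2:
  1-0 → 1
  0-0 → 0
  0-1 → 1 (borrow)
  1-1-1 → 1 (borrow)
  0-0-1 → 1 (borrow)
  1-1-1 → 1 (borrow)
  1-1-1 → 1 (borrow)
  1-1-1 → 1 (borrow)
  0-0-1 → 1 (borrow)
  0-0-1 → 1 (borrow)
  1-0-1 → 0
  0-1 → 1 (borrow)
  1-1-1 → 1 (borrow)
  1-0-1 → 0
  1-1 → 0
  1-1 → 0
  0-1 → 1 (borrow)
  1-1-1 → 1 (borrow)
  0-0-1 → 1 (borrow)
  1-0-1 → 0

0b1110001101111111101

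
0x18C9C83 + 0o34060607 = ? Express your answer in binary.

0x18C9C83 = 0b1100011001001110010000011 in binary.
0o34060607 = 0b11100000110000110000111 in binary.
Add column by column in base 2, right to left:
  1+1 = 0 carry 1
  1+1+1 = 1 carry 1
  0+1+1 = 0 carry 1
  0+0+1 = 1
  0+0 = 0
  0+0 = 0
  0+0 = 0
  1+1 = 0 carry 1
  0+1+1 = 0 carry 1
  0+0+1 = 1
  1+0 = 1
  1+0 = 1
  1+0 = 1
  0+1 = 1
  0+1 = 1
  1+0 = 1
  0+0 = 0
  0+0 = 0
  1+0 = 1
  1+0 = 1
  0+1 = 1
  0+1 = 1
  0+1 = 1
  1+0 = 1
  1+0 = 1

0b1111111001111111000001010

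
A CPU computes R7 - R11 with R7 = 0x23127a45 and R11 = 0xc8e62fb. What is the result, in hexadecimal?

Subtract column by column in base 16:
  5-b → a (borrow)
  4-f-1 → 4 (borrow)
  a-2-1 → 7
  7-6 → 1
  2-e → 4 (borrow)
  1-8-1 → 8 (borrow)
  3-c-1 → 6 (borrow)
  2-0-1 → 1

0x1684174a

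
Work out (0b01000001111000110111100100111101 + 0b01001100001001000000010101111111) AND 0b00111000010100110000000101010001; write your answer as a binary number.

0b1000000000110000000000010000

Add column by column in base 2, right to left:
  1+1 = 0 carry 1
  0+1+1 = 0 carry 1
  1+1+1 = 1 carry 1
  1+1+1 = 1 carry 1
  1+1+1 = 1 carry 1
  1+1+1 = 1 carry 1
  0+1+1 = 0 carry 1
  0+0+1 = 1
  1+1 = 0 carry 1
  0+0+1 = 1
  0+1 = 1
  1+0 = 1
  1+0 = 1
  1+0 = 1
  1+0 = 1
  0+0 = 0
  1+0 = 1
  1+0 = 1
  0+1 = 1
  0+0 = 0
  0+0 = 0
  1+1 = 0 carry 1
  1+0+1 = 0 carry 1
  1+0+1 = 0 carry 1
  1+0+1 = 0 carry 1
  0+0+1 = 1
  0+1 = 1
  0+1 = 1
  0+0 = 0
  0+0 = 0
  1+1 = 0 carry 1
  final carry 1
Sum = 0b10001110000001110111111010111100; now AND with 0b00111000010100110000000101010001:
  10001110000001110111111010111100
& 00111000010100110000000101010001
= 00001000000000110000000000010000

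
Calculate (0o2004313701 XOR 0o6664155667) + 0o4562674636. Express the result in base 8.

First 0o2004313701 XOR 0o6664155667 = 0o4660246166.
Add column by column in base 8, right to left:
  6+6 = 4 carry 1
  6+3+1 = 2 carry 1
  1+6+1 = 0 carry 1
  6+4+1 = 3 carry 1
  4+7+1 = 4 carry 1
  2+6+1 = 1 carry 1
  0+2+1 = 3
  6+6 = 4 carry 1
  6+5+1 = 4 carry 1
  4+4+1 = 1 carry 1
  final carry 1

0o11443143024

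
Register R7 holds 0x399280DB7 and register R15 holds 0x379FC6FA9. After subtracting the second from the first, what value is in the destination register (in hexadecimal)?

Subtract column by column in base 16:
  7-9 → E (borrow)
  B-A-1 → 0
  D-F → E (borrow)
  0-6-1 → 9 (borrow)
  8-C-1 → B (borrow)
  2-F-1 → 2 (borrow)
  9-9-1 → F (borrow)
  9-7-1 → 1
  3-3 → 0

0x1F2B9E0E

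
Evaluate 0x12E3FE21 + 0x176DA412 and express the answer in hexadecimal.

0x2A51A233

Add column by column in base 16, right to left:
  1+2 = 3
  2+1 = 3
  E+4 = 2 carry 1
  F+A+1 = A carry 1
  3+D+1 = 1 carry 1
  E+6+1 = 5 carry 1
  2+7+1 = A
  1+1 = 2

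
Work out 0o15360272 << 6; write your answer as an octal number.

0o1536027200

Shifting left by 6 bits = 2 oct digits: append 2 zeros.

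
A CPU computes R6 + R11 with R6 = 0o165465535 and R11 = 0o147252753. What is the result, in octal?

Add column by column in base 8, right to left:
  5+3 = 0 carry 1
  3+5+1 = 1 carry 1
  5+7+1 = 5 carry 1
  5+2+1 = 0 carry 1
  6+5+1 = 4 carry 1
  4+2+1 = 7
  5+7 = 4 carry 1
  6+4+1 = 3 carry 1
  1+1+1 = 3

0o334740510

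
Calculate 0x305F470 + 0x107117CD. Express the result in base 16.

0x13770C3D

Add column by column in base 16, right to left:
  0+D = D
  7+C = 3 carry 1
  4+7+1 = C
  F+1 = 0 carry 1
  5+1+1 = 7
  0+7 = 7
  3+0 = 3
  0+1 = 1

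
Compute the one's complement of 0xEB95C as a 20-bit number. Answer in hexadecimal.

0x146A3

Each hex digit d becomes F−d:
  E→1, B→4, 9→6, 5→A, C→3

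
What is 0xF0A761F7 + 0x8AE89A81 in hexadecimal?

Add column by column in base 16, right to left:
  7+1 = 8
  F+8 = 7 carry 1
  1+A+1 = C
  6+9 = F
  7+8 = F
  A+E = 8 carry 1
  0+A+1 = B
  F+8 = 7 carry 1
  final carry 1

0x17B8FFC78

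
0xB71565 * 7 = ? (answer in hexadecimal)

0x50195C3

Multiply each base-16 digit by 7, carrying:
  5×7 = 35 → write 3 carry 2
  6×7+2 = 44 → write C carry 2
  5×7+2 = 37 → write 5 carry 2
  1×7+2 = 9 → write 9
  7×7 = 49 → write 1 carry 3
  B×7+3 = 80 → write 0 carry 5
  remaining carry: 5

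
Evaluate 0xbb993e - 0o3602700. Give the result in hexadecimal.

0o3602700 = 0xf05c0 in hexadecimal.
Subtract column by column in base 16:
  e-0 → e
  3-c → 7 (borrow)
  9-5-1 → 3
  9-0 → 9
  b-f → c (borrow)
  b-0-1 → a

0xac937e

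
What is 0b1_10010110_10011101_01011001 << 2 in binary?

Left shift by 2: append 2 zero bits.

0b110010110100111010101100100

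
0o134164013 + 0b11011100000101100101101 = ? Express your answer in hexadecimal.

0o134164013 = 0x170E80B in hexadecimal.
0b11011100000101100101101 = 0x6E0B2D in hexadecimal.
Add column by column in base 16, right to left:
  B+D = 8 carry 1
  0+2+1 = 3
  8+B = 3 carry 1
  E+0+1 = F
  0+E = E
  7+6 = D
  1+0 = 1

0x1DEF338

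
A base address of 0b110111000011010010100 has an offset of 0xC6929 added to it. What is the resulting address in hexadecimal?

0b110111000011010010100 = 0x1B8694 in hexadecimal.
Add column by column in base 16, right to left:
  4+9 = D
  9+2 = B
  6+9 = F
  8+6 = E
  B+C = 7 carry 1
  1+0+1 = 2

0x27EFBD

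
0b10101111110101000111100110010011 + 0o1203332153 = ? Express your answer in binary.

0b10111001111000100010110111111110

0o1203332153 = 0b1010000011011011010001101011 in binary.
Add column by column in base 2, right to left:
  1+1 = 0 carry 1
  1+1+1 = 1 carry 1
  0+0+1 = 1
  0+1 = 1
  1+0 = 1
  0+1 = 1
  0+1 = 1
  1+0 = 1
  1+0 = 1
  0+0 = 0
  0+1 = 1
  1+0 = 1
  1+1 = 0 carry 1
  1+1+1 = 1 carry 1
  1+0+1 = 0 carry 1
  0+1+1 = 0 carry 1
  0+1+1 = 0 carry 1
  0+0+1 = 1
  1+1 = 0 carry 1
  0+1+1 = 0 carry 1
  1+0+1 = 0 carry 1
  0+0+1 = 1
  1+0 = 1
  1+0 = 1
  1+0 = 1
  1+1 = 0 carry 1
  1+0+1 = 0 carry 1
  1+1+1 = 1 carry 1
  0+0+1 = 1
  1+0 = 1
  0+0 = 0
  1+0 = 1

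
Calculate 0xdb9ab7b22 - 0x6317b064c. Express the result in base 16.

Subtract column by column in base 16:
  2-c → 6 (borrow)
  2-4-1 → d (borrow)
  b-6-1 → 4
  7-0 → 7
  b-b → 0
  a-7 → 3
  9-1 → 8
  b-3 → 8
  d-6 → 7

0x7883074d6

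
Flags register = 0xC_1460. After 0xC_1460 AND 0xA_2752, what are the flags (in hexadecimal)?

0x80440

AND each hex digit independently (no carries):
  C&A=8, 1&2=0, 4&7=4, 6&5=4, 0&2=0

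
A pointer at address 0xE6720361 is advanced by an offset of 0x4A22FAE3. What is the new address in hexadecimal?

Add column by column in base 16, right to left:
  1+3 = 4
  6+E = 4 carry 1
  3+A+1 = E
  0+F = F
  2+2 = 4
  7+2 = 9
  6+A = 0 carry 1
  E+4+1 = 3 carry 1
  final carry 1

0x13094FE44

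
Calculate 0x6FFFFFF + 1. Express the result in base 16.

0x7000000

The trailing 6 digits are F (max in base 16), so adding 1 cascades: they roll to 0 and the next digit up increments.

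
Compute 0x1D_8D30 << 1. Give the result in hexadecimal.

0x3B1A60

1 bits is not a whole number of base-16 digits; in binary: 111011000110100110000 << 1 = 1110110001101001100000.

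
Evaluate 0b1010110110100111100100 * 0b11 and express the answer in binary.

Multiply each base-2 digit by 3, carrying:
  0×3 = 0 → write 0
  0×3 = 0 → write 0
  1×3 = 3 → write 1 carry 1
  0×3+1 = 1 → write 1
  0×3 = 0 → write 0
  1×3 = 3 → write 1 carry 1
  1×3+1 = 4 → write 0 carry 2
  1×3+2 = 5 → write 1 carry 2
  1×3+2 = 5 → write 1 carry 2
  0×3+2 = 2 → write 0 carry 1
  0×3+1 = 1 → write 1
  1×3 = 3 → write 1 carry 1
  0×3+1 = 1 → write 1
  1×3 = 3 → write 1 carry 1
  1×3+1 = 4 → write 0 carry 2
  0×3+2 = 2 → write 0 carry 1
  1×3+1 = 4 → write 0 carry 2
  1×3+2 = 5 → write 1 carry 2
  0×3+2 = 2 → write 0 carry 1
  1×3+1 = 4 → write 0 carry 2
  0×3+2 = 2 → write 0 carry 1
  1×3+1 = 4 → write 0 carry 2
  remaining carry: 10

0b100000100011110110101100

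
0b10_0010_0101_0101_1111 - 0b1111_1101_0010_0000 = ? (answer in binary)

Subtract column by column in base 2:
  1-0 → 1
  1-0 → 1
  1-0 → 1
  1-0 → 1
  1-0 → 1
  0-1 → 1 (borrow)
  1-0-1 → 0
  0-0 → 0
  1-1 → 0
  0-0 → 0
  1-1 → 0
  0-1 → 1 (borrow)
  0-1-1 → 0 (borrow)
  1-1-1 → 1 (borrow)
  0-1-1 → 0 (borrow)
  0-1-1 → 0 (borrow)
  0-0-1 → 1 (borrow)
  1-0-1 → 0

0b10010100000111111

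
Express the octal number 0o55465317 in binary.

0b101101100110101011001111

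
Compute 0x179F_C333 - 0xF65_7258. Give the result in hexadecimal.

0x83A50DB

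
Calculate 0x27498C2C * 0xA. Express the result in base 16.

0x188DF79B8

Multiply each base-16 digit by 10, carrying:
  C×10 = 120 → write 8 carry 7
  2×10+7 = 27 → write B carry 1
  C×10+1 = 121 → write 9 carry 7
  8×10+7 = 87 → write 7 carry 5
  9×10+5 = 95 → write F carry 5
  4×10+5 = 45 → write D carry 2
  7×10+2 = 72 → write 8 carry 4
  2×10+4 = 24 → write 8 carry 1
  remaining carry: 1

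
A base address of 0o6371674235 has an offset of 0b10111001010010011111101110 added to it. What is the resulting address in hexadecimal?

0o6371674235 = 0x33e7789d in hexadecimal.
0b10111001010010011111101110 = 0x2e527ee in hexadecimal.
Add column by column in base 16, right to left:
  d+e = b carry 1
  9+e+1 = 8 carry 1
  8+7+1 = 0 carry 1
  7+2+1 = a
  7+5 = c
  e+e = c carry 1
  3+2+1 = 6
  3+0 = 3

0x36cca08b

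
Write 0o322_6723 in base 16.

0xD2DD3

Each octal digit is 3 bits: 3=011 2=010 2=010 6=110 7=111 2=010 3=011.
Group the bits into nibbles: 1101 0010 1101 1101 0011 → D2DD3.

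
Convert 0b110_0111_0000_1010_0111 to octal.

0o1470247

Group the bits in threes: 001 100 111 000 010 100 111 → 1470247.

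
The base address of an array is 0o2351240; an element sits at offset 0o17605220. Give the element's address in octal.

Add column by column in base 8, right to left:
  0+0 = 0
  4+2 = 6
  2+2 = 4
  1+5 = 6
  5+0 = 5
  3+6 = 1 carry 1
  2+7+1 = 2 carry 1
  0+1+1 = 2

0o22156460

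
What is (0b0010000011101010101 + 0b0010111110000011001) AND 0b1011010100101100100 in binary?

Add column by column in base 2, right to left:
  1+1 = 0 carry 1
  0+0+1 = 1
  1+0 = 1
  0+1 = 1
  1+1 = 0 carry 1
  0+0+1 = 1
  1+0 = 1
  0+0 = 0
  1+0 = 1
  1+0 = 1
  1+1 = 0 carry 1
  0+1+1 = 0 carry 1
  0+1+1 = 0 carry 1
  0+1+1 = 0 carry 1
  0+1+1 = 0 carry 1
  0+0+1 = 1
  1+1 = 0 carry 1
  final carry 1
Sum = 0b101000001101101110; now AND with 0b1011010100101100100:
  0101000001101101110
& 1011010100101100100
= 0001000000101100100

0b1000000101100100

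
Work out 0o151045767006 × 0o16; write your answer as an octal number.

0o2677023602124

Multiply each base-8 digit by 14, carrying:
  6×14 = 84 → write 4 carry 10
  0×14+10 = 10 → write 2 carry 1
  0×14+1 = 1 → write 1
  7×14 = 98 → write 2 carry 12
  6×14+12 = 96 → write 0 carry 12
  7×14+12 = 110 → write 6 carry 13
  5×14+13 = 83 → write 3 carry 10
  4×14+10 = 66 → write 2 carry 8
  0×14+8 = 8 → write 0 carry 1
  1×14+1 = 15 → write 7 carry 1
  5×14+1 = 71 → write 7 carry 8
  1×14+8 = 22 → write 6 carry 2
  remaining carry: 2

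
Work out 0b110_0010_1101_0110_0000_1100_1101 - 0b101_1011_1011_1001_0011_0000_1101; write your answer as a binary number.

Subtract column by column in base 2:
  1-1 → 0
  0-0 → 0
  1-1 → 0
  1-1 → 0
  0-0 → 0
  0-0 → 0
  1-0 → 1
  1-0 → 1
  0-1 → 1 (borrow)
  0-1-1 → 0 (borrow)
  0-0-1 → 1 (borrow)
  0-0-1 → 1 (borrow)
  0-1-1 → 0 (borrow)
  1-0-1 → 0
  1-0 → 1
  0-1 → 1 (borrow)
  1-1-1 → 1 (borrow)
  0-1-1 → 0 (borrow)
  1-0-1 → 0
  1-1 → 0
  0-1 → 1 (borrow)
  1-1-1 → 1 (borrow)
  0-0-1 → 1 (borrow)
  0-1-1 → 0 (borrow)
  0-1-1 → 0 (borrow)
  1-0-1 → 0
  1-1 → 0

0b11100011100110111000000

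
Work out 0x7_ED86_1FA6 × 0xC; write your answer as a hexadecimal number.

Multiply each base-16 digit by 12, carrying:
  6×12 = 72 → write 8 carry 4
  A×12+4 = 124 → write C carry 7
  F×12+7 = 187 → write B carry 11
  1×12+11 = 23 → write 7 carry 1
  6×12+1 = 73 → write 9 carry 4
  8×12+4 = 100 → write 4 carry 6
  D×12+6 = 162 → write 2 carry 10
  E×12+10 = 178 → write 2 carry 11
  7×12+11 = 95 → write F carry 5
  remaining carry: 5

0x5F22497BC8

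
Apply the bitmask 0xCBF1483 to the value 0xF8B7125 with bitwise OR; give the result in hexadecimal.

OR each hex digit independently (no carries):
  F|C=F, 8|B=B, B|F=F, 7|1=7, 1|4=5, 2|8=A, 5|3=7

0xFBF75A7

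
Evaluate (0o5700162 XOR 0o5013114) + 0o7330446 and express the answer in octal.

First 0o5700162 XOR 0o5013114 = 0o0713076.
Add column by column in base 8, right to left:
  6+6 = 4 carry 1
  7+4+1 = 4 carry 1
  0+4+1 = 5
  3+0 = 3
  1+3 = 4
  7+3 = 2 carry 1
  0+7+1 = 0 carry 1
  final carry 1

0o10243544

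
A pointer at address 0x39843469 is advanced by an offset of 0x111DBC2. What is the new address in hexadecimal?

0x3A96102B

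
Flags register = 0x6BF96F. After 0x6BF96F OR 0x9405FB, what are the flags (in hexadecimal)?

OR each hex digit independently (no carries):
  6|9=F, B|4=F, F|0=F, 9|5=D, 6|F=F, F|B=F

0xFFFDFF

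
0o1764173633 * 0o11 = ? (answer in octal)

0o21626132163

Multiply each base-8 digit by 9, carrying:
  3×9 = 27 → write 3 carry 3
  3×9+3 = 30 → write 6 carry 3
  6×9+3 = 57 → write 1 carry 7
  3×9+7 = 34 → write 2 carry 4
  7×9+4 = 67 → write 3 carry 8
  1×9+8 = 17 → write 1 carry 2
  4×9+2 = 38 → write 6 carry 4
  6×9+4 = 58 → write 2 carry 7
  7×9+7 = 70 → write 6 carry 8
  1×9+8 = 17 → write 1 carry 2
  remaining carry: 2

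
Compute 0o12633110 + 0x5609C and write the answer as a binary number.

0b1100001001011011100100

0o12633110 = 0b1010110011011001001000 in binary.
0x5609C = 0b1010110000010011100 in binary.
Add column by column in base 2, right to left:
  0+0 = 0
  0+0 = 0
  0+1 = 1
  1+1 = 0 carry 1
  0+1+1 = 0 carry 1
  0+0+1 = 1
  1+0 = 1
  0+1 = 1
  0+0 = 0
  1+0 = 1
  1+0 = 1
  0+0 = 0
  1+0 = 1
  1+1 = 0 carry 1
  0+1+1 = 0 carry 1
  0+0+1 = 1
  1+1 = 0 carry 1
  1+0+1 = 0 carry 1
  0+1+1 = 0 carry 1
  1+0+1 = 0 carry 1
  0+0+1 = 1
  1+0 = 1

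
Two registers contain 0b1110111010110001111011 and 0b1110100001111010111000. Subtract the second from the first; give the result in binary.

Subtract column by column in base 2:
  1-0 → 1
  1-0 → 1
  0-0 → 0
  1-1 → 0
  1-1 → 0
  1-1 → 0
  1-0 → 1
  0-1 → 1 (borrow)
  0-0-1 → 1 (borrow)
  0-1-1 → 0 (borrow)
  1-1-1 → 1 (borrow)
  1-1-1 → 1 (borrow)
  0-1-1 → 0 (borrow)
  1-0-1 → 0
  0-0 → 0
  1-0 → 1
  1-0 → 1
  1-1 → 0
  0-0 → 0
  1-1 → 0
  1-1 → 0
  1-1 → 0

0b11000110111000011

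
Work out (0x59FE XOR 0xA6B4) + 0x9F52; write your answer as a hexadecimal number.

First 0x59FE XOR 0xA6B4 = 0xFF4A.
Add column by column in base 16, right to left:
  A+2 = C
  4+5 = 9
  F+F = E carry 1
  F+9+1 = 9 carry 1
  final carry 1

0x19E9C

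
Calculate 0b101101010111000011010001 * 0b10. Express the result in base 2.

Multiply each base-2 digit by 2, carrying:
  1×2 = 2 → write 0 carry 1
  0×2+1 = 1 → write 1
  0×2 = 0 → write 0
  0×2 = 0 → write 0
  1×2 = 2 → write 0 carry 1
  0×2+1 = 1 → write 1
  1×2 = 2 → write 0 carry 1
  1×2+1 = 3 → write 1 carry 1
  0×2+1 = 1 → write 1
  0×2 = 0 → write 0
  0×2 = 0 → write 0
  0×2 = 0 → write 0
  1×2 = 2 → write 0 carry 1
  1×2+1 = 3 → write 1 carry 1
  1×2+1 = 3 → write 1 carry 1
  0×2+1 = 1 → write 1
  1×2 = 2 → write 0 carry 1
  0×2+1 = 1 → write 1
  1×2 = 2 → write 0 carry 1
  0×2+1 = 1 → write 1
  1×2 = 2 → write 0 carry 1
  1×2+1 = 3 → write 1 carry 1
  0×2+1 = 1 → write 1
  1×2 = 2 → write 0 carry 1
  remaining carry: 1

0b1011010101110000110100010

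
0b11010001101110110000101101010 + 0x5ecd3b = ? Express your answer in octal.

0o3245427245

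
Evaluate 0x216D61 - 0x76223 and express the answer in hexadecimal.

Subtract column by column in base 16:
  1-3 → E (borrow)
  6-2-1 → 3
  D-2 → B
  6-6 → 0
  1-7 → A (borrow)
  2-0-1 → 1

0x1A0B3E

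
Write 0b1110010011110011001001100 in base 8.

Group the bits in threes: 001 110 010 011 110 011 001 001 100 → 162363114.

0o162363114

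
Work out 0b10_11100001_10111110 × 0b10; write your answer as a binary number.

Multiply each base-2 digit by 2, carrying:
  0×2 = 0 → write 0
  1×2 = 2 → write 0 carry 1
  1×2+1 = 3 → write 1 carry 1
  1×2+1 = 3 → write 1 carry 1
  1×2+1 = 3 → write 1 carry 1
  1×2+1 = 3 → write 1 carry 1
  0×2+1 = 1 → write 1
  1×2 = 2 → write 0 carry 1
  1×2+1 = 3 → write 1 carry 1
  0×2+1 = 1 → write 1
  0×2 = 0 → write 0
  0×2 = 0 → write 0
  0×2 = 0 → write 0
  1×2 = 2 → write 0 carry 1
  1×2+1 = 3 → write 1 carry 1
  1×2+1 = 3 → write 1 carry 1
  0×2+1 = 1 → write 1
  1×2 = 2 → write 0 carry 1
  remaining carry: 1

0b1011100001101111100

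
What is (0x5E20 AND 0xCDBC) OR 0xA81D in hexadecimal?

0xEC3D

0x5E20 AND 0xCDBC = 0x4C20.
Then OR with 0xA81D.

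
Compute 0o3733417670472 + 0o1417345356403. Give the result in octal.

Add column by column in base 8, right to left:
  2+3 = 5
  7+0 = 7
  4+4 = 0 carry 1
  0+6+1 = 7
  7+5 = 4 carry 1
  6+3+1 = 2 carry 1
  7+5+1 = 5 carry 1
  1+4+1 = 6
  4+3 = 7
  3+7 = 2 carry 1
  3+1+1 = 5
  7+4 = 3 carry 1
  3+1+1 = 5

0o5352765247075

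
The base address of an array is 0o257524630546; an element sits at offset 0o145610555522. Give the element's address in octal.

0o425335406270

Add column by column in base 8, right to left:
  6+2 = 0 carry 1
  4+2+1 = 7
  5+5 = 2 carry 1
  0+5+1 = 6
  3+5 = 0 carry 1
  6+5+1 = 4 carry 1
  4+0+1 = 5
  2+1 = 3
  5+6 = 3 carry 1
  7+5+1 = 5 carry 1
  5+4+1 = 2 carry 1
  2+1+1 = 4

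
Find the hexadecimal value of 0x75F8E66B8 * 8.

Multiply each base-16 digit by 8, carrying:
  8×8 = 64 → write 0 carry 4
  B×8+4 = 92 → write C carry 5
  6×8+5 = 53 → write 5 carry 3
  6×8+3 = 51 → write 3 carry 3
  E×8+3 = 115 → write 3 carry 7
  8×8+7 = 71 → write 7 carry 4
  F×8+4 = 124 → write C carry 7
  5×8+7 = 47 → write F carry 2
  7×8+2 = 58 → write A carry 3
  remaining carry: 3

0x3AFC7335C0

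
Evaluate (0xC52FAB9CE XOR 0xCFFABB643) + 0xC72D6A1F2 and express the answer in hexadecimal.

0xD2027B17F

First 0xC52FAB9CE XOR 0xCFFABB643 = 0x0AD510F8D.
Add column by column in base 16, right to left:
  D+2 = F
  8+F = 7 carry 1
  F+1+1 = 1 carry 1
  0+A+1 = B
  1+6 = 7
  5+D = 2 carry 1
  D+2+1 = 0 carry 1
  A+7+1 = 2 carry 1
  0+C+1 = D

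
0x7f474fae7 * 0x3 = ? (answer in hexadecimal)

0x17dd5ef0b5

Multiply each base-16 digit by 3, carrying:
  7×3 = 21 → write 5 carry 1
  e×3+1 = 43 → write b carry 2
  a×3+2 = 32 → write 0 carry 2
  f×3+2 = 47 → write f carry 2
  4×3+2 = 14 → write e
  7×3 = 21 → write 5 carry 1
  4×3+1 = 13 → write d
  f×3 = 45 → write d carry 2
  7×3+2 = 23 → write 7 carry 1
  remaining carry: 1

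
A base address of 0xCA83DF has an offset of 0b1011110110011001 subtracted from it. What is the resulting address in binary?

0xCA83DF = 0b110010101000001111011111 in binary.
Subtract column by column in base 2:
  1-1 → 0
  1-0 → 1
  1-0 → 1
  1-1 → 0
  1-1 → 0
  0-0 → 0
  1-0 → 1
  1-1 → 0
  1-1 → 0
  1-0 → 1
  0-1 → 1 (borrow)
  0-1-1 → 0 (borrow)
  0-1-1 → 0 (borrow)
  0-1-1 → 0 (borrow)
  0-0-1 → 1 (borrow)
  1-1-1 → 1 (borrow)
  0-0-1 → 1 (borrow)
  1-0-1 → 0
  0-0 → 0
  1-0 → 1
  0-0 → 0
  0-0 → 0
  1-0 → 1
  1-0 → 1

0b110010011100011001000110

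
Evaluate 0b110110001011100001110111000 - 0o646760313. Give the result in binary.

0o646760313 = 0b110100110111110000011001011 in binary.
Subtract column by column in base 2:
  0-1 → 1 (borrow)
  0-1-1 → 0 (borrow)
  0-0-1 → 1 (borrow)
  1-1-1 → 1 (borrow)
  1-0-1 → 0
  1-0 → 1
  0-1 → 1 (borrow)
  1-1-1 → 1 (borrow)
  1-0-1 → 0
  1-0 → 1
  0-0 → 0
  0-0 → 0
  0-0 → 0
  0-1 → 1 (borrow)
  1-1-1 → 1 (borrow)
  1-1-1 → 1 (borrow)
  1-1-1 → 1 (borrow)
  0-1-1 → 0 (borrow)
  1-0-1 → 0
  0-1 → 1 (borrow)
  0-1-1 → 0 (borrow)
  0-0-1 → 1 (borrow)
  1-0-1 → 0
  1-1 → 0
  0-0 → 0
  1-1 → 0
  1-1 → 0

0b1010011110001011101101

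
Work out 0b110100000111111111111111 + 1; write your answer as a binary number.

The trailing 15 digits are 1 (max in base 2), so adding 1 cascades: they roll to 0 and the next digit up increments.

0b110100001000000000000000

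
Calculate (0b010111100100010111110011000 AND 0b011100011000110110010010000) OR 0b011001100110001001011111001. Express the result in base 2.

0b11101100110011111011111001

0b010111100100010111110011000 AND 0b011100011000110110010010000 = 0b010100000000010110010010000.
Then OR with 0b011001100110001001011111001.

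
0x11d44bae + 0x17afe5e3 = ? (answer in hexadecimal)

Add column by column in base 16, right to left:
  e+3 = 1 carry 1
  a+e+1 = 9 carry 1
  b+5+1 = 1 carry 1
  4+e+1 = 3 carry 1
  4+f+1 = 4 carry 1
  d+a+1 = 8 carry 1
  1+7+1 = 9
  1+1 = 2

0x29843191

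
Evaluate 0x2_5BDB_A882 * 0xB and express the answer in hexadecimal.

0x19F2703D96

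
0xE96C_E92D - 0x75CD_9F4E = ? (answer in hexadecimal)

0x739F49DF

Subtract column by column in base 16:
  D-E → F (borrow)
  2-4-1 → D (borrow)
  9-F-1 → 9 (borrow)
  E-9-1 → 4
  C-D → F (borrow)
  6-C-1 → 9 (borrow)
  9-5-1 → 3
  E-7 → 7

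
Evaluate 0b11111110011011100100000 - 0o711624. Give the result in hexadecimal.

0b11111110011011100100000 = 0x7f3720 in hexadecimal.
0o711624 = 0x39394 in hexadecimal.
Subtract column by column in base 16:
  0-4 → c (borrow)
  2-9-1 → 8 (borrow)
  7-3-1 → 3
  3-9 → a (borrow)
  f-3-1 → b
  7-0 → 7

0x7ba38c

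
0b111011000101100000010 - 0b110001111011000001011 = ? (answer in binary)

0b1001001010011110111

Subtract column by column in base 2:
  0-1 → 1 (borrow)
  1-1-1 → 1 (borrow)
  0-0-1 → 1 (borrow)
  0-1-1 → 0 (borrow)
  0-0-1 → 1 (borrow)
  0-0-1 → 1 (borrow)
  0-0-1 → 1 (borrow)
  0-0-1 → 1 (borrow)
  1-0-1 → 0
  1-1 → 0
  0-1 → 1 (borrow)
  1-0-1 → 0
  0-1 → 1 (borrow)
  0-1-1 → 0 (borrow)
  0-1-1 → 0 (borrow)
  1-1-1 → 1 (borrow)
  1-0-1 → 0
  0-0 → 0
  1-0 → 1
  1-1 → 0
  1-1 → 0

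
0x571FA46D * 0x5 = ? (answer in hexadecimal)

0x1B39E3621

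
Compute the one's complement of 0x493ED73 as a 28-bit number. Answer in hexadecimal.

0xB6C128C

Each hex digit d becomes F−d:
  4→B, 9→6, 3→C, E→1, D→2, 7→8, 3→C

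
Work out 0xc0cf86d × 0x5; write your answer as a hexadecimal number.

Multiply each base-16 digit by 5, carrying:
  d×5 = 65 → write 1 carry 4
  6×5+4 = 34 → write 2 carry 2
  8×5+2 = 42 → write a carry 2
  f×5+2 = 77 → write d carry 4
  c×5+4 = 64 → write 0 carry 4
  0×5+4 = 4 → write 4
  c×5 = 60 → write c carry 3
  remaining carry: 3

0x3c40da21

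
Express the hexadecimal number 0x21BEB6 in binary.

0b1000011011111010110110

Expand each hex digit to 4 bits: 2=0010 1=0001 B=1011 E=1110 B=1011 6=0110.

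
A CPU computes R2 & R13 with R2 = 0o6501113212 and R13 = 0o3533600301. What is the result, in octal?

0o2501000200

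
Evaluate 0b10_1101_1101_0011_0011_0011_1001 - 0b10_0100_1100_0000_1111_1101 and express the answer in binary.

0b10101110000111001000111100

Subtract column by column in base 2:
  1-1 → 0
  0-0 → 0
  0-1 → 1 (borrow)
  1-1-1 → 1 (borrow)
  1-1-1 → 1 (borrow)
  1-1-1 → 1 (borrow)
  0-1-1 → 0 (borrow)
  0-1-1 → 0 (borrow)
  1-0-1 → 0
  1-0 → 1
  0-0 → 0
  0-0 → 0
  1-0 → 1
  1-0 → 1
  0-1 → 1 (borrow)
  0-1-1 → 0 (borrow)
  1-0-1 → 0
  0-0 → 0
  1-1 → 0
  1-0 → 1
  1-0 → 1
  0-1 → 1 (borrow)
  1-0-1 → 0
  1-0 → 1
  0-0 → 0
  1-0 → 1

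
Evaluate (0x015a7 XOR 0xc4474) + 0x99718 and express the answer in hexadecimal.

First 0x015a7 XOR 0xc4474 = 0xc51d3.
Add column by column in base 16, right to left:
  3+8 = b
  d+1 = e
  1+7 = 8
  5+9 = e
  c+9 = 5 carry 1
  final carry 1

0x15e8eb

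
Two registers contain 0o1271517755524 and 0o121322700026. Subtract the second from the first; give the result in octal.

0o1150175055476

Subtract column by column in base 8:
  4-6 → 6 (borrow)
  2-2-1 → 7 (borrow)
  5-0-1 → 4
  5-0 → 5
  5-0 → 5
  7-7 → 0
  7-2 → 5
  1-2 → 7 (borrow)
  5-3-1 → 1
  1-1 → 0
  7-2 → 5
  2-1 → 1
  1-0 → 1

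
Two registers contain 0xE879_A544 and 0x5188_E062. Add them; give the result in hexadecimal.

Add column by column in base 16, right to left:
  4+2 = 6
  4+6 = A
  5+0 = 5
  A+E = 8 carry 1
  9+8+1 = 2 carry 1
  7+8+1 = 0 carry 1
  8+1+1 = A
  E+5 = 3 carry 1
  final carry 1

0x13A0285A6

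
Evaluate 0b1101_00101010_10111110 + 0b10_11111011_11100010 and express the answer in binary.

0b100000010011010100000

Add column by column in base 2, right to left:
  0+0 = 0
  1+1 = 0 carry 1
  1+0+1 = 0 carry 1
  1+0+1 = 0 carry 1
  1+0+1 = 0 carry 1
  1+1+1 = 1 carry 1
  0+1+1 = 0 carry 1
  1+1+1 = 1 carry 1
  0+1+1 = 0 carry 1
  1+1+1 = 1 carry 1
  0+0+1 = 1
  1+1 = 0 carry 1
  0+1+1 = 0 carry 1
  1+1+1 = 1 carry 1
  0+1+1 = 0 carry 1
  0+1+1 = 0 carry 1
  1+0+1 = 0 carry 1
  0+1+1 = 0 carry 1
  1+0+1 = 0 carry 1
  1+0+1 = 0 carry 1
  final carry 1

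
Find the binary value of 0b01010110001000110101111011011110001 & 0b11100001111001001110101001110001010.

AND bit by bit (1 only where both bits are 1):
  01010110001000110101111011011110001
& 11100001111001001110101001110001010
= 01000000001000000100101001010000000

0b01000000001000000100101001010000000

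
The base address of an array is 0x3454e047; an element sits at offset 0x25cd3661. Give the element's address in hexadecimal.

0x5a2216a8

Add column by column in base 16, right to left:
  7+1 = 8
  4+6 = a
  0+6 = 6
  e+3 = 1 carry 1
  4+d+1 = 2 carry 1
  5+c+1 = 2 carry 1
  4+5+1 = a
  3+2 = 5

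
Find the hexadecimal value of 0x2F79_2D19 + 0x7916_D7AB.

0xA89004C4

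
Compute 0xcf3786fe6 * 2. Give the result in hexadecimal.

0x19e6f0dfcc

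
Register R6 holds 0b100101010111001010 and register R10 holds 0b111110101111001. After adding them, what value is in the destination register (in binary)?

Add column by column in base 2, right to left:
  0+1 = 1
  1+0 = 1
  0+0 = 0
  1+1 = 0 carry 1
  0+1+1 = 0 carry 1
  0+1+1 = 0 carry 1
  1+1+1 = 1 carry 1
  1+0+1 = 0 carry 1
  1+1+1 = 1 carry 1
  0+0+1 = 1
  1+1 = 0 carry 1
  0+1+1 = 0 carry 1
  1+1+1 = 1 carry 1
  0+1+1 = 0 carry 1
  1+1+1 = 1 carry 1
  0+0+1 = 1
  0+0 = 0
  1+0 = 1

0b101101001101000011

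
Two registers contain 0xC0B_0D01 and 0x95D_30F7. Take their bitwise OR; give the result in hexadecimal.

OR each hex digit independently (no carries):
  C|9=D, 0|5=5, B|D=F, 0|3=3, D|0=D, 0|F=F, 1|7=7

0xD5F3DF7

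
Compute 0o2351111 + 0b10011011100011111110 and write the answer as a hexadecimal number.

0x138B47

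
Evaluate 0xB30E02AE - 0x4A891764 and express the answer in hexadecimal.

0x6884EB4A

Subtract column by column in base 16:
  E-4 → A
  A-6 → 4
  2-7 → B (borrow)
  0-1-1 → E (borrow)
  E-9-1 → 4
  0-8 → 8 (borrow)
  3-A-1 → 8 (borrow)
  B-4-1 → 6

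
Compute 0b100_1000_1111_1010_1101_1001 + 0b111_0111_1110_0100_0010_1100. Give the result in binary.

0b110000001101111100000101

Add column by column in base 2, right to left:
  1+0 = 1
  0+0 = 0
  0+1 = 1
  1+1 = 0 carry 1
  1+0+1 = 0 carry 1
  0+1+1 = 0 carry 1
  1+0+1 = 0 carry 1
  1+0+1 = 0 carry 1
  0+0+1 = 1
  1+0 = 1
  0+1 = 1
  1+0 = 1
  1+0 = 1
  1+1 = 0 carry 1
  1+1+1 = 1 carry 1
  1+1+1 = 1 carry 1
  0+1+1 = 0 carry 1
  0+1+1 = 0 carry 1
  0+1+1 = 0 carry 1
  1+0+1 = 0 carry 1
  0+1+1 = 0 carry 1
  0+1+1 = 0 carry 1
  1+1+1 = 1 carry 1
  final carry 1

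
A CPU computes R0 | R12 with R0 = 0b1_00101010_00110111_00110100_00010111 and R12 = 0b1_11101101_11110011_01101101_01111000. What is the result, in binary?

OR bit by bit (1 where either bit is 1):
  100101010001101110011010000010111
| 111101101111100110110110101111000
= 111101111111101110111110101111111

0b111101111111101110111110101111111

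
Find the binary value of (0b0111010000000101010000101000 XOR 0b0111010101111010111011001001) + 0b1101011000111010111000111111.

0b1101011110111010100100100000

First 0b0111010000000101010000101000 XOR 0b0111010101111010111011001001 = 0b0000000101111111101011100001.
Add column by column in base 2, right to left:
  1+1 = 0 carry 1
  0+1+1 = 0 carry 1
  0+1+1 = 0 carry 1
  0+1+1 = 0 carry 1
  0+1+1 = 0 carry 1
  1+1+1 = 1 carry 1
  1+0+1 = 0 carry 1
  1+0+1 = 0 carry 1
  0+0+1 = 1
  1+1 = 0 carry 1
  0+1+1 = 0 carry 1
  1+1+1 = 1 carry 1
  1+0+1 = 0 carry 1
  1+1+1 = 1 carry 1
  1+0+1 = 0 carry 1
  1+1+1 = 1 carry 1
  1+1+1 = 1 carry 1
  1+1+1 = 1 carry 1
  1+0+1 = 0 carry 1
  0+0+1 = 1
  1+0 = 1
  0+1 = 1
  0+1 = 1
  0+0 = 0
  0+1 = 1
  0+0 = 0
  0+1 = 1
  0+1 = 1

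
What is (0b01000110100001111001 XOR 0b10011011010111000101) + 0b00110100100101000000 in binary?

0b100010010011011111100

First 0b01000110100001111001 XOR 0b10011011010111000101 = 0b11011101110110111100.
Add column by column in base 2, right to left:
  0+0 = 0
  0+0 = 0
  1+0 = 1
  1+0 = 1
  1+0 = 1
  1+0 = 1
  0+1 = 1
  1+0 = 1
  1+1 = 0 carry 1
  0+0+1 = 1
  1+0 = 1
  1+1 = 0 carry 1
  1+0+1 = 0 carry 1
  0+0+1 = 1
  1+1 = 0 carry 1
  1+0+1 = 0 carry 1
  1+1+1 = 1 carry 1
  0+1+1 = 0 carry 1
  1+0+1 = 0 carry 1
  1+0+1 = 0 carry 1
  final carry 1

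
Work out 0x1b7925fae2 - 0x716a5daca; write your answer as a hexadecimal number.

Subtract column by column in base 16:
  2-a → 8 (borrow)
  e-c-1 → 1
  a-a → 0
  f-d → 2
  5-5 → 0
  2-a → 8 (borrow)
  9-6-1 → 2
  7-1 → 6
  b-7 → 4
  1-0 → 1

0x1462802018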